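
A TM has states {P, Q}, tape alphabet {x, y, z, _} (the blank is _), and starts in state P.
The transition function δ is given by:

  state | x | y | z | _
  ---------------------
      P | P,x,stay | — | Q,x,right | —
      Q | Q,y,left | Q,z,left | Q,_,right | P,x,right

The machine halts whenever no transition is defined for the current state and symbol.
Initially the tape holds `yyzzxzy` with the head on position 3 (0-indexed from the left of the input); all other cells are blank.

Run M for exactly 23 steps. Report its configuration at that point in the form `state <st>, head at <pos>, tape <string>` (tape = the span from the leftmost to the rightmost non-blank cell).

state Q, head at -2, tape yyyyzzzy

P | __yyz[z]xzy   read z → write x, move right, go to Q
Q | __yyzx[x]zy   read x → write y, move left, go to Q
Q | __yyz[x]yzy   read x → write y, move left, go to Q
Q | __yy[z]yyzy   read z → write _, move right, go to Q
Q | __yy_[y]yzy   read y → write z, move left, go to Q
Q | __yy[_]zyzy   read _ → write x, move right, go to P
P | __yyx[z]yzy   read z → write x, move right, go to Q
Q | __yyxx[y]zy   read y → write z, move left, go to Q
Q | __yyx[x]zzy   read x → write y, move left, go to Q
Q | __yy[x]yzzy   read x → write y, move left, go to Q
Q | __y[y]yyzzy   read y → write z, move left, go to Q
Q | __[y]zyyzzy   read y → write z, move left, go to Q
Q | _[_]zzyyzzy   read _ → write x, move right, go to P
P | _x[z]zyyzzy   read z → write x, move right, go to Q
Q | _xx[z]yyzzy   read z → write _, move right, go to Q
Q | _xx_[y]yzzy   read y → write z, move left, go to Q
Q | _xx[_]zyzzy   read _ → write x, move right, go to P
P | _xxx[z]yzzy   read z → write x, move right, go to Q
Q | _xxxx[y]zzy   read y → write z, move left, go to Q
Q | _xxx[x]zzzy   read x → write y, move left, go to Q
Q | _xx[x]yzzzy   read x → write y, move left, go to Q
Q | _x[x]yyzzzy   read x → write y, move left, go to Q
Q | _[x]yyyzzzy   read x → write y, move left, go to Q
Q | [_]yyyyzzzy
After 23 steps: state Q, head at -2, tape yyyyzzzy.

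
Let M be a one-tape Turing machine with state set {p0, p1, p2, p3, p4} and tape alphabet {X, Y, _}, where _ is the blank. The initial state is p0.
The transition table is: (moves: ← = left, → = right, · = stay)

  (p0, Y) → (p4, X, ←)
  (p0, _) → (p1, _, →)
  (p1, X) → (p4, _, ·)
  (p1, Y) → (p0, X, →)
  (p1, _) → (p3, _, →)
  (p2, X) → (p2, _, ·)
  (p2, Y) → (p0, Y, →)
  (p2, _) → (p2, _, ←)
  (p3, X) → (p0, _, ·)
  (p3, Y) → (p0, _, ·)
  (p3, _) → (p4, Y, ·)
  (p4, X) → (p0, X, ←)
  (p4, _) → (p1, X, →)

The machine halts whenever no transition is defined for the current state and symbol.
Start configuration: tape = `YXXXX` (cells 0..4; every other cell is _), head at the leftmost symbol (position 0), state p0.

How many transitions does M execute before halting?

p0 | _[Y]XXXX__   read Y → write X, move ←, go to p4
p4 | [_]XXXXX__   read _ → write X, move →, go to p1
p1 | X[X]XXXX__   read X → write _, move ·, go to p4
p4 | X[_]XXXX__   read _ → write X, move →, go to p1
p1 | XX[X]XXX__   read X → write _, move ·, go to p4
p4 | XX[_]XXX__   read _ → write X, move →, go to p1
p1 | XXX[X]XX__   read X → write _, move ·, go to p4
p4 | XXX[_]XX__   read _ → write X, move →, go to p1
p1 | XXXX[X]X__   read X → write _, move ·, go to p4
p4 | XXXX[_]X__   read _ → write X, move →, go to p1
p1 | XXXXX[X]__   read X → write _, move ·, go to p4
p4 | XXXXX[_]__   read _ → write X, move →, go to p1
p1 | XXXXXX[_]_   read _ → write _, move →, go to p3
p3 | XXXXXX_[_]   read _ → write Y, move ·, go to p4
p4 | XXXXXX_[Y]
M halts after 14 transitions.

14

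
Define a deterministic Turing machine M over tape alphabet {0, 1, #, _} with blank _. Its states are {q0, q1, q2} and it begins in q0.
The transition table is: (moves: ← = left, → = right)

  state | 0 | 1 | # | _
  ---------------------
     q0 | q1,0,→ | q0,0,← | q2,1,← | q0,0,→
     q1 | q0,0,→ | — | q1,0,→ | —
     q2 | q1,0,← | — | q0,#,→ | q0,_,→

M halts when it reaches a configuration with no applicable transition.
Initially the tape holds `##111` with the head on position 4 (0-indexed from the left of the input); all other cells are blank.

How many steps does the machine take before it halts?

q0 | _##11[1]_   read 1 → write 0, move ←, go to q0
q0 | _##1[1]0_   read 1 → write 0, move ←, go to q0
q0 | _##[1]00_   read 1 → write 0, move ←, go to q0
q0 | _#[#]000_   read # → write 1, move ←, go to q2
q2 | _[#]1000_   read # → write #, move →, go to q0
q0 | _#[1]000_   read 1 → write 0, move ←, go to q0
q0 | _[#]0000_   read # → write 1, move ←, go to q2
q2 | [_]10000_   read _ → write _, move →, go to q0
q0 | _[1]0000_   read 1 → write 0, move ←, go to q0
q0 | [_]00000_   read _ → write 0, move →, go to q0
q0 | 0[0]0000_   read 0 → write 0, move →, go to q1
q1 | 00[0]000_   read 0 → write 0, move →, go to q0
q0 | 000[0]00_   read 0 → write 0, move →, go to q1
q1 | 0000[0]0_   read 0 → write 0, move →, go to q0
q0 | 00000[0]_   read 0 → write 0, move →, go to q1
q1 | 000000[_]
M halts after 15 transitions.

15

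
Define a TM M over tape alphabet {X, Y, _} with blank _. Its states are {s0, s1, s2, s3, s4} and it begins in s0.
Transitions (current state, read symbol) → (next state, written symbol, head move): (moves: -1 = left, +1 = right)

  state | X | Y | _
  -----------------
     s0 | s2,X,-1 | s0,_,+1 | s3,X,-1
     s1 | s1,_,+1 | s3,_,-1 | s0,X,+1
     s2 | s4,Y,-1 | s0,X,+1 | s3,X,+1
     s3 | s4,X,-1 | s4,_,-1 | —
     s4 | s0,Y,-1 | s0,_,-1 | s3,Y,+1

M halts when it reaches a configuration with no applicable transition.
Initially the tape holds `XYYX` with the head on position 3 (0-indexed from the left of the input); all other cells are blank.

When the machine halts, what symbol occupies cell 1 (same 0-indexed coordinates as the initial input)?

state=s0 head=3 tape=___XYY[X]   (s0,X)→(s2,X,-1)
state=s2 head=2 tape=___XY[Y]X   (s2,Y)→(s0,X,+1)
state=s0 head=3 tape=___XYX[X]   (s0,X)→(s2,X,-1)
state=s2 head=2 tape=___XY[X]X   (s2,X)→(s4,Y,-1)
state=s4 head=1 tape=___X[Y]YX   (s4,Y)→(s0,_,-1)
state=s0 head=0 tape=___[X]_YX   (s0,X)→(s2,X,-1)
state=s2 head=-1 tape=__[_]X_YX   (s2,_)→(s3,X,+1)
state=s3 head=0 tape=__X[X]_YX   (s3,X)→(s4,X,-1)
state=s4 head=-1 tape=__[X]X_YX   (s4,X)→(s0,Y,-1)
state=s0 head=-2 tape=_[_]YX_YX   (s0,_)→(s3,X,-1)
state=s3 head=-3 tape=[_]XYX_YX
Cell 1 holds _ when M halts.

_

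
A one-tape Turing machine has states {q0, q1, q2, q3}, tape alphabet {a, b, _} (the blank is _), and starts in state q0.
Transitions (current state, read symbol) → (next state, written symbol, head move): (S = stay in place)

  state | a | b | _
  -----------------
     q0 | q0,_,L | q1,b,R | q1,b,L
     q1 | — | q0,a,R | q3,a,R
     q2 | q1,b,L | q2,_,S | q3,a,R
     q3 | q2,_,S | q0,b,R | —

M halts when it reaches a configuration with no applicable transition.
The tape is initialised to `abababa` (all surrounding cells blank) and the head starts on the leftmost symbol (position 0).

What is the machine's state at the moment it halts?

q3

state=q0 head=0 tape=__[a]bababa   (q0,a)→(q0,_,L)
state=q0 head=-1 tape=_[_]_bababa   (q0,_)→(q1,b,L)
state=q1 head=-2 tape=[_]b_bababa   (q1,_)→(q3,a,R)
state=q3 head=-1 tape=a[b]_bababa   (q3,b)→(q0,b,R)
state=q0 head=0 tape=ab[_]bababa   (q0,_)→(q1,b,L)
state=q1 head=-1 tape=a[b]bbababa   (q1,b)→(q0,a,R)
state=q0 head=0 tape=aa[b]bababa   (q0,b)→(q1,b,R)
state=q1 head=1 tape=aab[b]ababa   (q1,b)→(q0,a,R)
state=q0 head=2 tape=aaba[a]baba   (q0,a)→(q0,_,L)
state=q0 head=1 tape=aab[a]_baba   (q0,a)→(q0,_,L)
state=q0 head=0 tape=aa[b]__baba   (q0,b)→(q1,b,R)
state=q1 head=1 tape=aab[_]_baba   (q1,_)→(q3,a,R)
state=q3 head=2 tape=aaba[_]baba
No transition is defined for (q3, _); M halts in state q3.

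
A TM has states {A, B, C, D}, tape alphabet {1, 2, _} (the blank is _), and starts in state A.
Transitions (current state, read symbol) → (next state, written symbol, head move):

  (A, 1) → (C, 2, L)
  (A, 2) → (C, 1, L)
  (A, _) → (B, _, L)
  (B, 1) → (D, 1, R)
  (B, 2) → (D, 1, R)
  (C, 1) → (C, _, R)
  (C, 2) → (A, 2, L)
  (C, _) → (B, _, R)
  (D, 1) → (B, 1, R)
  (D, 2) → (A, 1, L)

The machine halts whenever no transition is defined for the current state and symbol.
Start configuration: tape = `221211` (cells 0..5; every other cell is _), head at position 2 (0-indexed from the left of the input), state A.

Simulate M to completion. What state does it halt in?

D

state=A head=2 tape=_22[1]211   (A,1)→(C,2,L)
state=C head=1 tape=_2[2]2211   (C,2)→(A,2,L)
state=A head=0 tape=_[2]22211   (A,2)→(C,1,L)
state=C head=-1 tape=[_]122211   (C,_)→(B,_,R)
state=B head=0 tape=_[1]22211   (B,1)→(D,1,R)
state=D head=1 tape=_1[2]2211   (D,2)→(A,1,L)
state=A head=0 tape=_[1]12211   (A,1)→(C,2,L)
state=C head=-1 tape=[_]212211   (C,_)→(B,_,R)
state=B head=0 tape=_[2]12211   (B,2)→(D,1,R)
state=D head=1 tape=_1[1]2211   (D,1)→(B,1,R)
state=B head=2 tape=_11[2]211   (B,2)→(D,1,R)
state=D head=3 tape=_111[2]11   (D,2)→(A,1,L)
state=A head=2 tape=_11[1]111   (A,1)→(C,2,L)
state=C head=1 tape=_1[1]2111   (C,1)→(C,_,R)
state=C head=2 tape=_1_[2]111   (C,2)→(A,2,L)
state=A head=1 tape=_1[_]2111   (A,_)→(B,_,L)
state=B head=0 tape=_[1]_2111   (B,1)→(D,1,R)
state=D head=1 tape=_1[_]2111
No transition is defined for (D, _); M halts in state D.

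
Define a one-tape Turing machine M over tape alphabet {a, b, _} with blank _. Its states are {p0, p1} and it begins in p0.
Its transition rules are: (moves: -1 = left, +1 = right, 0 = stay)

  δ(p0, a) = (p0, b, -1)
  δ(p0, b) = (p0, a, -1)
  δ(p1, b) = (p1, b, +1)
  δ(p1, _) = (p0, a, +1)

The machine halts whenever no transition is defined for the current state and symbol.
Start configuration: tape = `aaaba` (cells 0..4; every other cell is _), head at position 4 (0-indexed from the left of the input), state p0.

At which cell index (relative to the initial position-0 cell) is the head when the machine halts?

p0 | _aaab[a]   read a → write b, move -1, go to p0
p0 | _aaa[b]b   read b → write a, move -1, go to p0
p0 | _aa[a]ab   read a → write b, move -1, go to p0
p0 | _a[a]bab   read a → write b, move -1, go to p0
p0 | _[a]bbab   read a → write b, move -1, go to p0
p0 | [_]bbbab
At halt the head is at cell -1.

-1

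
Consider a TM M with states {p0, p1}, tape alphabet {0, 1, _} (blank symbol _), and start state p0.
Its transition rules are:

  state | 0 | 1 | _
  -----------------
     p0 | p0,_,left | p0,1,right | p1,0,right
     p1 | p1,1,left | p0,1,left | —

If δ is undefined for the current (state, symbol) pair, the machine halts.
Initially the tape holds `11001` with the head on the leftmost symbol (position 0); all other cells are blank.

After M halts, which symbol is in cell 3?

state=p0 head=0 tape=[1]1001__   (p0,1)→(p0,1,right)
state=p0 head=1 tape=1[1]001__   (p0,1)→(p0,1,right)
state=p0 head=2 tape=11[0]01__   (p0,0)→(p0,_,left)
state=p0 head=1 tape=1[1]_01__   (p0,1)→(p0,1,right)
state=p0 head=2 tape=11[_]01__   (p0,_)→(p1,0,right)
state=p1 head=3 tape=110[0]1__   (p1,0)→(p1,1,left)
state=p1 head=2 tape=11[0]11__   (p1,0)→(p1,1,left)
state=p1 head=1 tape=1[1]111__   (p1,1)→(p0,1,left)
state=p0 head=0 tape=[1]1111__   (p0,1)→(p0,1,right)
state=p0 head=1 tape=1[1]111__   (p0,1)→(p0,1,right)
state=p0 head=2 tape=11[1]11__   (p0,1)→(p0,1,right)
state=p0 head=3 tape=111[1]1__   (p0,1)→(p0,1,right)
state=p0 head=4 tape=1111[1]__   (p0,1)→(p0,1,right)
state=p0 head=5 tape=11111[_]_   (p0,_)→(p1,0,right)
state=p1 head=6 tape=111110[_]
Cell 3 holds 1 when M halts.

1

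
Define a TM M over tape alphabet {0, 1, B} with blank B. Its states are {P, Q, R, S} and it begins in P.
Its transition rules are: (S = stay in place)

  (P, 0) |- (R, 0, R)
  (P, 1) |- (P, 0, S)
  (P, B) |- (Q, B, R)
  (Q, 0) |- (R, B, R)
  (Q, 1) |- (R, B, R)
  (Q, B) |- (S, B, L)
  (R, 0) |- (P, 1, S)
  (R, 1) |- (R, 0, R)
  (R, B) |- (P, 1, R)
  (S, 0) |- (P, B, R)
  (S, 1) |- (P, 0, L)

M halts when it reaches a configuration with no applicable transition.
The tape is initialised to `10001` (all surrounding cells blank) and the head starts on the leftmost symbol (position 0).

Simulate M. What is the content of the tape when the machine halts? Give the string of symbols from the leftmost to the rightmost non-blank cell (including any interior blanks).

P | [1]0001BBB   read 1 → write 0, move S, go to P
P | [0]0001BBB   read 0 → write 0, move R, go to R
R | 0[0]001BBB   read 0 → write 1, move S, go to P
P | 0[1]001BBB   read 1 → write 0, move S, go to P
P | 0[0]001BBB   read 0 → write 0, move R, go to R
R | 00[0]01BBB   read 0 → write 1, move S, go to P
P | 00[1]01BBB   read 1 → write 0, move S, go to P
P | 00[0]01BBB   read 0 → write 0, move R, go to R
R | 000[0]1BBB   read 0 → write 1, move S, go to P
P | 000[1]1BBB   read 1 → write 0, move S, go to P
P | 000[0]1BBB   read 0 → write 0, move R, go to R
R | 0000[1]BBB   read 1 → write 0, move R, go to R
R | 00000[B]BB   read B → write 1, move R, go to P
P | 000001[B]B   read B → write B, move R, go to Q
Q | 000001B[B]   read B → write B, move L, go to S
S | 000001[B]B
The non-blank tape span at halt is 000001.

000001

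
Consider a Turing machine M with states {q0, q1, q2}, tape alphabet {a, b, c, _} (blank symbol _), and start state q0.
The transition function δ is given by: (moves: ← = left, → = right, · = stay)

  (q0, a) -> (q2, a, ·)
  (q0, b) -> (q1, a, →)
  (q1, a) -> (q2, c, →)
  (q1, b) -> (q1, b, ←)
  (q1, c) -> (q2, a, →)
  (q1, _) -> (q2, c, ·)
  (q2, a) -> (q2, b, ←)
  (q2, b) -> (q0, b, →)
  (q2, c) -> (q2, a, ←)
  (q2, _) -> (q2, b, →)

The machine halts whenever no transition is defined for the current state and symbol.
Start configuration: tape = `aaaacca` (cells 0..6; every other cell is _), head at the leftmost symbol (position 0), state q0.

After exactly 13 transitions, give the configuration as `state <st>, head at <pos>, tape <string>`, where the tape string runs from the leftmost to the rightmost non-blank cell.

state=q0 head=0 tape=_[a]aaacca   (q0,a)→(q2,a,·)
state=q2 head=0 tape=_[a]aaacca   (q2,a)→(q2,b,←)
state=q2 head=-1 tape=[_]baaacca   (q2,_)→(q2,b,→)
state=q2 head=0 tape=b[b]aaacca   (q2,b)→(q0,b,→)
state=q0 head=1 tape=bb[a]aacca   (q0,a)→(q2,a,·)
state=q2 head=1 tape=bb[a]aacca   (q2,a)→(q2,b,←)
state=q2 head=0 tape=b[b]baacca   (q2,b)→(q0,b,→)
state=q0 head=1 tape=bb[b]aacca   (q0,b)→(q1,a,→)
state=q1 head=2 tape=bba[a]acca   (q1,a)→(q2,c,→)
state=q2 head=3 tape=bbac[a]cca   (q2,a)→(q2,b,←)
state=q2 head=2 tape=bba[c]bcca   (q2,c)→(q2,a,←)
state=q2 head=1 tape=bb[a]abcca   (q2,a)→(q2,b,←)
state=q2 head=0 tape=b[b]babcca   (q2,b)→(q0,b,→)
state=q0 head=1 tape=bb[b]abcca
After 13 steps: state q0, head at 1, tape bbbabcca.

state q0, head at 1, tape bbbabcca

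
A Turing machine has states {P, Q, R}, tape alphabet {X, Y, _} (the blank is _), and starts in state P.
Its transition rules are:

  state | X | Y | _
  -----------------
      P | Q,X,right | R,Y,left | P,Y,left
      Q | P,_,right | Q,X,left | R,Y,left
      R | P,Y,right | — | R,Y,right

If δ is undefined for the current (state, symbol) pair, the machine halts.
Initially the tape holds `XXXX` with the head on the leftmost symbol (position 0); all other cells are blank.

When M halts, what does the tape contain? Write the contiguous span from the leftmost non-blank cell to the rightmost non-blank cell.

P | [X]XXX__   read X → write X, move right, go to Q
Q | X[X]XX__   read X → write _, move right, go to P
P | X_[X]X__   read X → write X, move right, go to Q
Q | X_X[X]__   read X → write _, move right, go to P
P | X_X_[_]_   read _ → write Y, move left, go to P
P | X_X[_]Y_   read _ → write Y, move left, go to P
P | X_[X]YY_   read X → write X, move right, go to Q
Q | X_X[Y]Y_   read Y → write X, move left, go to Q
Q | X_[X]XY_   read X → write _, move right, go to P
P | X__[X]Y_   read X → write X, move right, go to Q
Q | X__X[Y]_   read Y → write X, move left, go to Q
Q | X__[X]X_   read X → write _, move right, go to P
P | X___[X]_   read X → write X, move right, go to Q
Q | X___X[_]   read _ → write Y, move left, go to R
R | X___[X]Y   read X → write Y, move right, go to P
P | X___Y[Y]   read Y → write Y, move left, go to R
R | X___[Y]Y
The non-blank tape span at halt is X___YY.

X___YY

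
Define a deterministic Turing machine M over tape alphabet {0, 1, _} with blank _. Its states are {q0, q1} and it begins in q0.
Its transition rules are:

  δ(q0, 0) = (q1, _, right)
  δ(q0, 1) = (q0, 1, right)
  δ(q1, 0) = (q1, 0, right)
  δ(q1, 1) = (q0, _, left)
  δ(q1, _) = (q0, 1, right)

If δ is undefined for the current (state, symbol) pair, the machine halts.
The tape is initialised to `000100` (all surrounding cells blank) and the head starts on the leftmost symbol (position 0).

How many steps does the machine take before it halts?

9

state=q0 head=0 tape=[0]00100__   (q0,0)→(q1,_,right)
state=q1 head=1 tape=_[0]0100__   (q1,0)→(q1,0,right)
state=q1 head=2 tape=_0[0]100__   (q1,0)→(q1,0,right)
state=q1 head=3 tape=_00[1]00__   (q1,1)→(q0,_,left)
state=q0 head=2 tape=_0[0]_00__   (q0,0)→(q1,_,right)
state=q1 head=3 tape=_0_[_]00__   (q1,_)→(q0,1,right)
state=q0 head=4 tape=_0_1[0]0__   (q0,0)→(q1,_,right)
state=q1 head=5 tape=_0_1_[0]__   (q1,0)→(q1,0,right)
state=q1 head=6 tape=_0_1_0[_]_   (q1,_)→(q0,1,right)
state=q0 head=7 tape=_0_1_01[_]
M halts after 9 transitions.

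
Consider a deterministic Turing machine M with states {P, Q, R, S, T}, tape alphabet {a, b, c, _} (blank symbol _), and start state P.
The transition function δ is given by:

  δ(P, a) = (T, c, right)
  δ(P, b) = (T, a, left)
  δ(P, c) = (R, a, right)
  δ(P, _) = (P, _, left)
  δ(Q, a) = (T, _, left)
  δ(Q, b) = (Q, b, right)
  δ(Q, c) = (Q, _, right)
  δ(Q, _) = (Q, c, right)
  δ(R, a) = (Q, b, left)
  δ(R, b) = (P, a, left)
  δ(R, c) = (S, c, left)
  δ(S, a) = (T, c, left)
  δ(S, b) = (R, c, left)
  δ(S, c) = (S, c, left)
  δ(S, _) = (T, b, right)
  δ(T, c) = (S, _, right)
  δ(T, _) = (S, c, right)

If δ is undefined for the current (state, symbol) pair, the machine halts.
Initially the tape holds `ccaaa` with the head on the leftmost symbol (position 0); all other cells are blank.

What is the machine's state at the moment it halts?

state=P head=0 tape=____[c]caaa   (P,c)→(R,a,right)
state=R head=1 tape=____a[c]aaa   (R,c)→(S,c,left)
state=S head=0 tape=____[a]caaa   (S,a)→(T,c,left)
state=T head=-1 tape=___[_]ccaaa   (T,_)→(S,c,right)
state=S head=0 tape=___c[c]caaa   (S,c)→(S,c,left)
state=S head=-1 tape=___[c]ccaaa   (S,c)→(S,c,left)
state=S head=-2 tape=__[_]cccaaa   (S,_)→(T,b,right)
state=T head=-1 tape=__b[c]ccaaa   (T,c)→(S,_,right)
state=S head=0 tape=__b_[c]caaa   (S,c)→(S,c,left)
state=S head=-1 tape=__b[_]ccaaa   (S,_)→(T,b,right)
state=T head=0 tape=__bb[c]caaa   (T,c)→(S,_,right)
state=S head=1 tape=__bb_[c]aaa   (S,c)→(S,c,left)
state=S head=0 tape=__bb[_]caaa   (S,_)→(T,b,right)
state=T head=1 tape=__bbb[c]aaa   (T,c)→(S,_,right)
state=S head=2 tape=__bbb_[a]aa   (S,a)→(T,c,left)
state=T head=1 tape=__bbb[_]caa   (T,_)→(S,c,right)
state=S head=2 tape=__bbbc[c]aa   (S,c)→(S,c,left)
state=S head=1 tape=__bbb[c]caa   (S,c)→(S,c,left)
state=S head=0 tape=__bb[b]ccaa   (S,b)→(R,c,left)
state=R head=-1 tape=__b[b]cccaa   (R,b)→(P,a,left)
state=P head=-2 tape=__[b]acccaa   (P,b)→(T,a,left)
state=T head=-3 tape=_[_]aacccaa   (T,_)→(S,c,right)
state=S head=-2 tape=_c[a]acccaa   (S,a)→(T,c,left)
state=T head=-3 tape=_[c]cacccaa   (T,c)→(S,_,right)
state=S head=-2 tape=__[c]acccaa   (S,c)→(S,c,left)
state=S head=-3 tape=_[_]cacccaa   (S,_)→(T,b,right)
state=T head=-2 tape=_b[c]acccaa   (T,c)→(S,_,right)
state=S head=-1 tape=_b_[a]cccaa   (S,a)→(T,c,left)
state=T head=-2 tape=_b[_]ccccaa   (T,_)→(S,c,right)
state=S head=-1 tape=_bc[c]cccaa   (S,c)→(S,c,left)
state=S head=-2 tape=_b[c]ccccaa   (S,c)→(S,c,left)
state=S head=-3 tape=_[b]cccccaa   (S,b)→(R,c,left)
state=R head=-4 tape=[_]ccccccaa
No transition is defined for (R, _); M halts in state R.

R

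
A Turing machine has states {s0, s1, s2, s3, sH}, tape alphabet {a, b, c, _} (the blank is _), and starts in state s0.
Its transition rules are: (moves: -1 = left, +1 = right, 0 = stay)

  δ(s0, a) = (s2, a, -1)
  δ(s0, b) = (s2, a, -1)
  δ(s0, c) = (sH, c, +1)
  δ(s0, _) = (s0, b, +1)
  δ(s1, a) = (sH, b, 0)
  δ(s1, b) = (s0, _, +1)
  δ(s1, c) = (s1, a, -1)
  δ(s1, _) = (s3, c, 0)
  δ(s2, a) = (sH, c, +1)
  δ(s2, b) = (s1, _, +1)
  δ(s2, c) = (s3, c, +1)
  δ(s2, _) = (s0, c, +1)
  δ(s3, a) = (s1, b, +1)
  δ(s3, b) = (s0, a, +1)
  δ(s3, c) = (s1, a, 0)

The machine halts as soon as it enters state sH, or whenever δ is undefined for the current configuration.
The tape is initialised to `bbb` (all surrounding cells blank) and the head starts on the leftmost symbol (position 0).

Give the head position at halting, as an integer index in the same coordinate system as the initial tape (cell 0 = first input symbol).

3

state=s0 head=0 tape=_[b]bb_   (s0,b)→(s2,a,-1)
state=s2 head=-1 tape=[_]abb_   (s2,_)→(s0,c,+1)
state=s0 head=0 tape=c[a]bb_   (s0,a)→(s2,a,-1)
state=s2 head=-1 tape=[c]abb_   (s2,c)→(s3,c,+1)
state=s3 head=0 tape=c[a]bb_   (s3,a)→(s1,b,+1)
state=s1 head=1 tape=cb[b]b_   (s1,b)→(s0,_,+1)
state=s0 head=2 tape=cb_[b]_   (s0,b)→(s2,a,-1)
state=s2 head=1 tape=cb[_]a_   (s2,_)→(s0,c,+1)
state=s0 head=2 tape=cbc[a]_   (s0,a)→(s2,a,-1)
state=s2 head=1 tape=cb[c]a_   (s2,c)→(s3,c,+1)
state=s3 head=2 tape=cbc[a]_   (s3,a)→(s1,b,+1)
state=s1 head=3 tape=cbcb[_]   (s1,_)→(s3,c,0)
state=s3 head=3 tape=cbcb[c]   (s3,c)→(s1,a,0)
state=s1 head=3 tape=cbcb[a]   (s1,a)→(sH,b,0)
state=sH head=3 tape=cbcb[b]
At halt the head is at cell 3.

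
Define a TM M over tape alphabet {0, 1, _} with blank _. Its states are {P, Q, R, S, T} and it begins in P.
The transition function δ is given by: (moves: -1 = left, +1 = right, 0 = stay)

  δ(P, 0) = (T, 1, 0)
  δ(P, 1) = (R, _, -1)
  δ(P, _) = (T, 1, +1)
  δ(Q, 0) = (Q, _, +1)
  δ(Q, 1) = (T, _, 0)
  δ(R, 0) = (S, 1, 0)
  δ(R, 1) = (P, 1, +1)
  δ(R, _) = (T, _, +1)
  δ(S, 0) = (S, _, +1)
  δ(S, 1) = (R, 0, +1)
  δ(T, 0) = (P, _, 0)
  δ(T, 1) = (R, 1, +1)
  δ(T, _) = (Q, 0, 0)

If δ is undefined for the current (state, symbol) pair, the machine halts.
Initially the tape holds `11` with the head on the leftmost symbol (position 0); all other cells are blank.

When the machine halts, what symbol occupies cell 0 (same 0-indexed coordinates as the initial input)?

state=P head=0 tape=_[1]1_   (P,1)→(R,_,-1)
state=R head=-1 tape=[_]_1_   (R,_)→(T,_,+1)
state=T head=0 tape=_[_]1_   (T,_)→(Q,0,0)
state=Q head=0 tape=_[0]1_   (Q,0)→(Q,_,+1)
state=Q head=1 tape=__[1]_   (Q,1)→(T,_,0)
state=T head=1 tape=__[_]_   (T,_)→(Q,0,0)
state=Q head=1 tape=__[0]_   (Q,0)→(Q,_,+1)
state=Q head=2 tape=___[_]
Cell 0 holds _ when M halts.

_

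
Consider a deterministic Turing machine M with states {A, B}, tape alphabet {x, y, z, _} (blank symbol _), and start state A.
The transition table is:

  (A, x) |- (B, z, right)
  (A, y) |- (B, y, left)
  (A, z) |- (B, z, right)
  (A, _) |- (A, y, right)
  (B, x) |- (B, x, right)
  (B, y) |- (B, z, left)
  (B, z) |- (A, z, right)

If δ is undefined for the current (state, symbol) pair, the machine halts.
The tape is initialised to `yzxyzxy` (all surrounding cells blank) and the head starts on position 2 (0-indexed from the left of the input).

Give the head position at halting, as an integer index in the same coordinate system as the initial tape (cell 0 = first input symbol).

7

A | yz[x]yzxy_   read x → write z, move right, go to B
B | yzz[y]zxy_   read y → write z, move left, go to B
B | yz[z]zzxy_   read z → write z, move right, go to A
A | yzz[z]zxy_   read z → write z, move right, go to B
B | yzzz[z]xy_   read z → write z, move right, go to A
A | yzzzz[x]y_   read x → write z, move right, go to B
B | yzzzzz[y]_   read y → write z, move left, go to B
B | yzzzz[z]z_   read z → write z, move right, go to A
A | yzzzzz[z]_   read z → write z, move right, go to B
B | yzzzzzz[_]
At halt the head is at cell 7.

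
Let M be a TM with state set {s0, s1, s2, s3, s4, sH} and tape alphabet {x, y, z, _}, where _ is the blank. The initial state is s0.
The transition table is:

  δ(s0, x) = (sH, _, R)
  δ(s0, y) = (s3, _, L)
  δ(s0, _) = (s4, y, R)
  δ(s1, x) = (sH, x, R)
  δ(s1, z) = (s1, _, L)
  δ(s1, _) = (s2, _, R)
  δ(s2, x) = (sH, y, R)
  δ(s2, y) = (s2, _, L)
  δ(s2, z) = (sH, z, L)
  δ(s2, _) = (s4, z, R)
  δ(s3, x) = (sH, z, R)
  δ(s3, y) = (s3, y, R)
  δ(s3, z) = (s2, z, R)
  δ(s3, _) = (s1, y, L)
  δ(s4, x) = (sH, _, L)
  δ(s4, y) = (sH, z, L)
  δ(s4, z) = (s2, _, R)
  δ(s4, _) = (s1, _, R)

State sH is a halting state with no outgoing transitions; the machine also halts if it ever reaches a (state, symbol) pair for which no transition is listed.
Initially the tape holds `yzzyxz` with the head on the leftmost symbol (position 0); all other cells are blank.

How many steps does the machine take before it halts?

s0 | __[y]zzyxz   read y → write _, move L, go to s3
s3 | _[_]_zzyxz   read _ → write y, move L, go to s1
s1 | [_]y_zzyxz   read _ → write _, move R, go to s2
s2 | _[y]_zzyxz   read y → write _, move L, go to s2
s2 | [_]__zzyxz   read _ → write z, move R, go to s4
s4 | z[_]_zzyxz   read _ → write _, move R, go to s1
s1 | z_[_]zzyxz   read _ → write _, move R, go to s2
s2 | z__[z]zyxz   read z → write z, move L, go to sH
sH | z_[_]zzyxz
M halts after 8 transitions.

8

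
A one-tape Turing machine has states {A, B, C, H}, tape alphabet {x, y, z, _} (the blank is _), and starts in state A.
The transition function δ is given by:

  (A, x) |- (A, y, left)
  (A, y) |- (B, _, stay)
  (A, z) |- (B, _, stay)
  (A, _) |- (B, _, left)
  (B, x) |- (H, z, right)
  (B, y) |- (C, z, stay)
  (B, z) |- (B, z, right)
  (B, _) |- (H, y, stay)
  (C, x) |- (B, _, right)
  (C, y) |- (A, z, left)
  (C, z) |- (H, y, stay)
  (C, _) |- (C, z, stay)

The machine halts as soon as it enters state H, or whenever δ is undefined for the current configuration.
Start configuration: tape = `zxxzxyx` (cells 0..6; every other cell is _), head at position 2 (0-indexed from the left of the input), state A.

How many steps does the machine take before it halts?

A | zx[x]zxyx   read x → write y, move left, go to A
A | z[x]yzxyx   read x → write y, move left, go to A
A | [z]yyzxyx   read z → write _, move stay, go to B
B | [_]yyzxyx   read _ → write y, move stay, go to H
H | [y]yyzxyx
M halts after 4 transitions.

4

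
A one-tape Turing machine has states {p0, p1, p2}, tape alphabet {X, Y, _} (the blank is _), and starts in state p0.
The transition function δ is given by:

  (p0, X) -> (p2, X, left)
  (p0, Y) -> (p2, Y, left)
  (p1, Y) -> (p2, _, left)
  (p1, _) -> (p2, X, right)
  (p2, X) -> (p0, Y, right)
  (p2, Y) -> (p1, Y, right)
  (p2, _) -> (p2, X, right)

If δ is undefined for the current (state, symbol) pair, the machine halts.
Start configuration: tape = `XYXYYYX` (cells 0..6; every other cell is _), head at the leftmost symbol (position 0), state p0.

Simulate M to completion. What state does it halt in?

p0

state=p0 head=0 tape=_[X]YXYYYX_   (p0,X)→(p2,X,left)
state=p2 head=-1 tape=[_]XYXYYYX_   (p2,_)→(p2,X,right)
state=p2 head=0 tape=X[X]YXYYYX_   (p2,X)→(p0,Y,right)
state=p0 head=1 tape=XY[Y]XYYYX_   (p0,Y)→(p2,Y,left)
state=p2 head=0 tape=X[Y]YXYYYX_   (p2,Y)→(p1,Y,right)
state=p1 head=1 tape=XY[Y]XYYYX_   (p1,Y)→(p2,_,left)
state=p2 head=0 tape=X[Y]_XYYYX_   (p2,Y)→(p1,Y,right)
state=p1 head=1 tape=XY[_]XYYYX_   (p1,_)→(p2,X,right)
state=p2 head=2 tape=XYX[X]YYYX_   (p2,X)→(p0,Y,right)
state=p0 head=3 tape=XYXY[Y]YYX_   (p0,Y)→(p2,Y,left)
state=p2 head=2 tape=XYX[Y]YYYX_   (p2,Y)→(p1,Y,right)
state=p1 head=3 tape=XYXY[Y]YYX_   (p1,Y)→(p2,_,left)
state=p2 head=2 tape=XYX[Y]_YYX_   (p2,Y)→(p1,Y,right)
state=p1 head=3 tape=XYXY[_]YYX_   (p1,_)→(p2,X,right)
state=p2 head=4 tape=XYXYX[Y]YX_   (p2,Y)→(p1,Y,right)
state=p1 head=5 tape=XYXYXY[Y]X_   (p1,Y)→(p2,_,left)
state=p2 head=4 tape=XYXYX[Y]_X_   (p2,Y)→(p1,Y,right)
state=p1 head=5 tape=XYXYXY[_]X_   (p1,_)→(p2,X,right)
state=p2 head=6 tape=XYXYXYX[X]_   (p2,X)→(p0,Y,right)
state=p0 head=7 tape=XYXYXYXY[_]
No transition is defined for (p0, _); M halts in state p0.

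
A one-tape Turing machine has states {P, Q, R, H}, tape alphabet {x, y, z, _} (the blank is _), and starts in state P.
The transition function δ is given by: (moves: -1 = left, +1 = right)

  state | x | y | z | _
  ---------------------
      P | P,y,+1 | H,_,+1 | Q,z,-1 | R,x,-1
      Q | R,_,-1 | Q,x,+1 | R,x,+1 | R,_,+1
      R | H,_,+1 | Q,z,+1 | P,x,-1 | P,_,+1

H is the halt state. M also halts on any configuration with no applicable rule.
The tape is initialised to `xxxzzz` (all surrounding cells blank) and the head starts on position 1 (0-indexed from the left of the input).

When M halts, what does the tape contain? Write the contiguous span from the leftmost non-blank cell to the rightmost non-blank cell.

P | x[x]xzzz___   read x → write y, move +1, go to P
P | xy[x]zzz___   read x → write y, move +1, go to P
P | xyy[z]zz___   read z → write z, move -1, go to Q
Q | xy[y]zzz___   read y → write x, move +1, go to Q
Q | xyx[z]zz___   read z → write x, move +1, go to R
R | xyxx[z]z___   read z → write x, move -1, go to P
P | xyx[x]xz___   read x → write y, move +1, go to P
P | xyxy[x]z___   read x → write y, move +1, go to P
P | xyxyy[z]___   read z → write z, move -1, go to Q
Q | xyxy[y]z___   read y → write x, move +1, go to Q
Q | xyxyx[z]___   read z → write x, move +1, go to R
R | xyxyxx[_]__   read _ → write _, move +1, go to P
P | xyxyxx_[_]_   read _ → write x, move -1, go to R
R | xyxyxx[_]x_   read _ → write _, move +1, go to P
P | xyxyxx_[x]_   read x → write y, move +1, go to P
P | xyxyxx_y[_]   read _ → write x, move -1, go to R
R | xyxyxx_[y]x   read y → write z, move +1, go to Q
Q | xyxyxx_z[x]   read x → write _, move -1, go to R
R | xyxyxx_[z]_   read z → write x, move -1, go to P
P | xyxyxx[_]x_   read _ → write x, move -1, go to R
R | xyxyx[x]xx_   read x → write _, move +1, go to H
H | xyxyx_[x]x_
The non-blank tape span at halt is xyxyx_xx.

xyxyx_xx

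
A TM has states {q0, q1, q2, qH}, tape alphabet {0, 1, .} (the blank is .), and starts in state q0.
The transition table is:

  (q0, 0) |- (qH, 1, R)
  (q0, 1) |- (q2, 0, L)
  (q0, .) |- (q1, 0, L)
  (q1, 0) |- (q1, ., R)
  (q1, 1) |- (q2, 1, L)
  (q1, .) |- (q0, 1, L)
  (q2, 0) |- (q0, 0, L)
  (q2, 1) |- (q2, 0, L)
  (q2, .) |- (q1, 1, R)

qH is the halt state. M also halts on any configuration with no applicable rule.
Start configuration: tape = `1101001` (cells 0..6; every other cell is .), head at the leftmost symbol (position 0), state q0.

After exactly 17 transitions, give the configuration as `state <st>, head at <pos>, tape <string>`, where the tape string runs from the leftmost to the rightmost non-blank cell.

state=q0 head=0 tape=..[1]101001   (q0,1)→(q2,0,L)
state=q2 head=-1 tape=.[.]0101001   (q2,.)→(q1,1,R)
state=q1 head=0 tape=.1[0]101001   (q1,0)→(q1,.,R)
state=q1 head=1 tape=.1.[1]01001   (q1,1)→(q2,1,L)
state=q2 head=0 tape=.1[.]101001   (q2,.)→(q1,1,R)
state=q1 head=1 tape=.11[1]01001   (q1,1)→(q2,1,L)
state=q2 head=0 tape=.1[1]101001   (q2,1)→(q2,0,L)
state=q2 head=-1 tape=.[1]0101001   (q2,1)→(q2,0,L)
state=q2 head=-2 tape=[.]00101001   (q2,.)→(q1,1,R)
state=q1 head=-1 tape=1[0]0101001   (q1,0)→(q1,.,R)
state=q1 head=0 tape=1.[0]101001   (q1,0)→(q1,.,R)
state=q1 head=1 tape=1..[1]01001   (q1,1)→(q2,1,L)
state=q2 head=0 tape=1.[.]101001   (q2,.)→(q1,1,R)
state=q1 head=1 tape=1.1[1]01001   (q1,1)→(q2,1,L)
state=q2 head=0 tape=1.[1]101001   (q2,1)→(q2,0,L)
state=q2 head=-1 tape=1[.]0101001   (q2,.)→(q1,1,R)
state=q1 head=0 tape=11[0]101001   (q1,0)→(q1,.,R)
state=q1 head=1 tape=11.[1]01001
After 17 steps: state q1, head at 1, tape 11.101001.

state q1, head at 1, tape 11.101001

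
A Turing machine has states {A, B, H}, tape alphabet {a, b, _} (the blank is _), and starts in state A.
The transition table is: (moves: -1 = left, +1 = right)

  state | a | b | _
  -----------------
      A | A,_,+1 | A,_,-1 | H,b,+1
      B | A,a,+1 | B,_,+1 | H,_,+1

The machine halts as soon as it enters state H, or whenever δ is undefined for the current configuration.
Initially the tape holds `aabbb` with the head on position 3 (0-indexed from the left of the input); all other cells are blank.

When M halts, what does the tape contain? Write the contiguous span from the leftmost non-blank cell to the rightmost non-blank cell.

a_b_b

A | aab[b]b   read b → write _, move -1, go to A
A | aa[b]_b   read b → write _, move -1, go to A
A | a[a]__b   read a → write _, move +1, go to A
A | a_[_]_b   read _ → write b, move +1, go to H
H | a_b[_]b
The non-blank tape span at halt is a_b_b.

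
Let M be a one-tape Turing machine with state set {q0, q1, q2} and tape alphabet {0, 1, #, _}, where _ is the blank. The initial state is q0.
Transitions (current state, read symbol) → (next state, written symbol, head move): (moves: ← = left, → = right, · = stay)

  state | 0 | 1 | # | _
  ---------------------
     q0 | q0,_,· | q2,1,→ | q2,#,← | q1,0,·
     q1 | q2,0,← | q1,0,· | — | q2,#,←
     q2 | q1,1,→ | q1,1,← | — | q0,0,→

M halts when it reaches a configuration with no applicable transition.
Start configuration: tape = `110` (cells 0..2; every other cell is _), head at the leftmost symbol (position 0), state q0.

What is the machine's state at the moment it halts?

q1

q0 | ___[1]10   read 1 → write 1, move →, go to q2
q2 | ___1[1]0   read 1 → write 1, move ←, go to q1
q1 | ___[1]10   read 1 → write 0, move ·, go to q1
q1 | ___[0]10   read 0 → write 0, move ←, go to q2
q2 | __[_]010   read _ → write 0, move →, go to q0
q0 | __0[0]10   read 0 → write _, move ·, go to q0
q0 | __0[_]10   read _ → write 0, move ·, go to q1
q1 | __0[0]10   read 0 → write 0, move ←, go to q2
q2 | __[0]010   read 0 → write 1, move →, go to q1
q1 | __1[0]10   read 0 → write 0, move ←, go to q2
q2 | __[1]010   read 1 → write 1, move ←, go to q1
q1 | _[_]1010   read _ → write #, move ←, go to q2
q2 | [_]#1010   read _ → write 0, move →, go to q0
q0 | 0[#]1010   read # → write #, move ←, go to q2
q2 | [0]#1010   read 0 → write 1, move →, go to q1
q1 | 1[#]1010
No transition is defined for (q1, #); M halts in state q1.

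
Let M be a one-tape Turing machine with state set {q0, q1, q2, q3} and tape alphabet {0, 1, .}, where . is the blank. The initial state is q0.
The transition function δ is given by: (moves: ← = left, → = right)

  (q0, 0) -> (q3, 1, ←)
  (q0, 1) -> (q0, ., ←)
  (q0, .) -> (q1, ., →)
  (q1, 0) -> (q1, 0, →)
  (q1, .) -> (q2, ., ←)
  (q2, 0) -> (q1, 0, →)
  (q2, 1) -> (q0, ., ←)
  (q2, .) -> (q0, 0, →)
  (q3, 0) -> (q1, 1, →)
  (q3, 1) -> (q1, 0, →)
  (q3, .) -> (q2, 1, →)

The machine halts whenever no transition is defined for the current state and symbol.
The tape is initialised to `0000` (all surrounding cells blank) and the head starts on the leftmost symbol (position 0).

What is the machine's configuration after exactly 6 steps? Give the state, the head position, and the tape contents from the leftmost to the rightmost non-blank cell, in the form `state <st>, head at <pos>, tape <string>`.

state=q0 head=0 tape=..[0]000   (q0,0)→(q3,1,←)
state=q3 head=-1 tape=.[.]1000   (q3,.)→(q2,1,→)
state=q2 head=0 tape=.1[1]000   (q2,1)→(q0,.,←)
state=q0 head=-1 tape=.[1].000   (q0,1)→(q0,.,←)
state=q0 head=-2 tape=[.]..000   (q0,.)→(q1,.,→)
state=q1 head=-1 tape=.[.].000   (q1,.)→(q2,.,←)
state=q2 head=-2 tape=[.]..000
After 6 steps: state q2, head at -2, tape 000.

state q2, head at -2, tape 000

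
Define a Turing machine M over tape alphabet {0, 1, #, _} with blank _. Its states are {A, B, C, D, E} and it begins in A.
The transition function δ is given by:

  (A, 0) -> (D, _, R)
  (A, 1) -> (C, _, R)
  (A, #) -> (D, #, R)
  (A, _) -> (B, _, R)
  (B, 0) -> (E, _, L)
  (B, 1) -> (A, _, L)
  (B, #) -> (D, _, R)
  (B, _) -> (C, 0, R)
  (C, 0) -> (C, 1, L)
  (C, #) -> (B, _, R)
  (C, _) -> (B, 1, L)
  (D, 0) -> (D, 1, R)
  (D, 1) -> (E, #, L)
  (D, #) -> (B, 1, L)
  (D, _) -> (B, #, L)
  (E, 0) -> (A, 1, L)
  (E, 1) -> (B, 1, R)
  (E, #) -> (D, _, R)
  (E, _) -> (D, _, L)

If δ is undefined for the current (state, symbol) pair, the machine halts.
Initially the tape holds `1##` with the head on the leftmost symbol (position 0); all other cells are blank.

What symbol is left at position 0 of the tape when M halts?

state=A head=0 tape=[1]##___   (A,1)→(C,_,R)
state=C head=1 tape=_[#]#___   (C,#)→(B,_,R)
state=B head=2 tape=__[#]___   (B,#)→(D,_,R)
state=D head=3 tape=___[_]__   (D,_)→(B,#,L)
state=B head=2 tape=__[_]#__   (B,_)→(C,0,R)
state=C head=3 tape=__0[#]__   (C,#)→(B,_,R)
state=B head=4 tape=__0_[_]_   (B,_)→(C,0,R)
state=C head=5 tape=__0_0[_]   (C,_)→(B,1,L)
state=B head=4 tape=__0_[0]1   (B,0)→(E,_,L)
state=E head=3 tape=__0[_]_1   (E,_)→(D,_,L)
state=D head=2 tape=__[0]__1   (D,0)→(D,1,R)
state=D head=3 tape=__1[_]_1   (D,_)→(B,#,L)
state=B head=2 tape=__[1]#_1   (B,1)→(A,_,L)
state=A head=1 tape=_[_]_#_1   (A,_)→(B,_,R)
state=B head=2 tape=__[_]#_1   (B,_)→(C,0,R)
state=C head=3 tape=__0[#]_1   (C,#)→(B,_,R)
state=B head=4 tape=__0_[_]1   (B,_)→(C,0,R)
state=C head=5 tape=__0_0[1]
Cell 0 holds _ when M halts.

_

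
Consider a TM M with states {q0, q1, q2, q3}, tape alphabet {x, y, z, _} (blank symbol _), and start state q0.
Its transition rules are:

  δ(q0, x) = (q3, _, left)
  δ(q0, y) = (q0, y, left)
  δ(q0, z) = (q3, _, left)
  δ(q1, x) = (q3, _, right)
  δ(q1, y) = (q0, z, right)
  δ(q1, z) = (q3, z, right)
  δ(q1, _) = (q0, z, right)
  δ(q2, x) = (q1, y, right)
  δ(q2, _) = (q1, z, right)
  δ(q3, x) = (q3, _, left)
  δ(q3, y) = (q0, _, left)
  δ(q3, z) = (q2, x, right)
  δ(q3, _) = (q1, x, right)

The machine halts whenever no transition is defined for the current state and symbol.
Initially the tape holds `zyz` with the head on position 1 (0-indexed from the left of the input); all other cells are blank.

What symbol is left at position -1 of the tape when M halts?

q0 | __z[y]z   read y → write y, move left, go to q0
q0 | __[z]yz   read z → write _, move left, go to q3
q3 | _[_]_yz   read _ → write x, move right, go to q1
q1 | _x[_]yz   read _ → write z, move right, go to q0
q0 | _xz[y]z   read y → write y, move left, go to q0
q0 | _x[z]yz   read z → write _, move left, go to q3
q3 | _[x]_yz   read x → write _, move left, go to q3
q3 | [_]__yz   read _ → write x, move right, go to q1
q1 | x[_]_yz   read _ → write z, move right, go to q0
q0 | xz[_]yz
Cell -1 holds z when M halts.

z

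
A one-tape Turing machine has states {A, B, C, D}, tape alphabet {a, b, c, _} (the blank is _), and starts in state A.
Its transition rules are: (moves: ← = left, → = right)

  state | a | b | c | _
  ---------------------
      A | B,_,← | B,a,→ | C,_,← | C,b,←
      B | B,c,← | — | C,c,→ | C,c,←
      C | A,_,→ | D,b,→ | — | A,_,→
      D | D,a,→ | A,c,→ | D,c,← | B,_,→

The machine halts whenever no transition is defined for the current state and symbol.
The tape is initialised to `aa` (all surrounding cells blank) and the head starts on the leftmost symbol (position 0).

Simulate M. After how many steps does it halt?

25

A | __[a]a   read a → write _, move ←, go to B
B | _[_]_a   read _ → write c, move ←, go to C
C | [_]c_a   read _ → write _, move →, go to A
A | _[c]_a   read c → write _, move ←, go to C
C | [_]__a   read _ → write _, move →, go to A
A | _[_]_a   read _ → write b, move ←, go to C
C | [_]b_a   read _ → write _, move →, go to A
A | _[b]_a   read b → write a, move →, go to B
B | _a[_]a   read _ → write c, move ←, go to C
C | _[a]ca   read a → write _, move →, go to A
A | __[c]a   read c → write _, move ←, go to C
C | _[_]_a   read _ → write _, move →, go to A
A | __[_]a   read _ → write b, move ←, go to C
C | _[_]ba   read _ → write _, move →, go to A
A | __[b]a   read b → write a, move →, go to B
B | __a[a]   read a → write c, move ←, go to B
B | __[a]c   read a → write c, move ←, go to B
B | _[_]cc   read _ → write c, move ←, go to C
C | [_]ccc   read _ → write _, move →, go to A
A | _[c]cc   read c → write _, move ←, go to C
C | [_]_cc   read _ → write _, move →, go to A
A | _[_]cc   read _ → write b, move ←, go to C
C | [_]bcc   read _ → write _, move →, go to A
A | _[b]cc   read b → write a, move →, go to B
B | _a[c]c   read c → write c, move →, go to C
C | _ac[c]
M halts after 25 transitions.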